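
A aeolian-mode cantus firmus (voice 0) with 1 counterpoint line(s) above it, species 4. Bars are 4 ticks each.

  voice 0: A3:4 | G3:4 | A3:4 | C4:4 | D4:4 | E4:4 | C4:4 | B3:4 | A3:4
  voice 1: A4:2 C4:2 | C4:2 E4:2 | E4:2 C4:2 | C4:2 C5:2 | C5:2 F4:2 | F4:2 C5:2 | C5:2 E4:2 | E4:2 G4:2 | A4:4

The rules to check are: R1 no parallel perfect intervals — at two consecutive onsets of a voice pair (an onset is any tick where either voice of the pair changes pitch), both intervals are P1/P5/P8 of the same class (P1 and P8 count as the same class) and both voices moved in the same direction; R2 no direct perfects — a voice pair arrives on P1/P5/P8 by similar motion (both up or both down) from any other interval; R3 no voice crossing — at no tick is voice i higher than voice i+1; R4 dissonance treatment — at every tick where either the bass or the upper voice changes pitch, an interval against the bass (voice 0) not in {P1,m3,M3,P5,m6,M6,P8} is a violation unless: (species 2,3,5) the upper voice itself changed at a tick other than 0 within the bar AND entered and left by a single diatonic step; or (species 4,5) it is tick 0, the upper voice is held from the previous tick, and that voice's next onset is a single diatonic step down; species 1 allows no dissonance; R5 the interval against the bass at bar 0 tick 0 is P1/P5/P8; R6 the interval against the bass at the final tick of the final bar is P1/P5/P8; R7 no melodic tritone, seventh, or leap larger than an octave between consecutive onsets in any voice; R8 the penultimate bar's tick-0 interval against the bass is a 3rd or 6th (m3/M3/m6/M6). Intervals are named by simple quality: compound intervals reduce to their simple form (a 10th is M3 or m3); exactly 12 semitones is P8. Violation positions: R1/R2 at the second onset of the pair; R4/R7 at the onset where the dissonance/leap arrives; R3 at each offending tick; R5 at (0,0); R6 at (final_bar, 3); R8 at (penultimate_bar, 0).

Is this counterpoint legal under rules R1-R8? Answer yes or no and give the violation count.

bar 0: v0=A3 v1=A4 (P8)
bar 1: v0=G3 v1=C4 (P4)
bar 2: v0=A3 v1=E4 (P5)
bar 3: v0=C4 v1=C4 (P1)
bar 4: v0=D4 v1=C5 (m7)
bar 5: v0=E4 v1=F4 (m2)
bar 6: v0=C4 v1=C5 (P8)
bar 7: v0=B3 v1=E4 (P4)
bar 8: v0=A3 v1=A4 (P8)
  R4 @ bar1.0: G3/C4 P4 untreated
  R4 @ bar4.0: D4/C5 m7 untreated
  R4 @ bar5.0: E4/F4 m2 untreated
  R4 @ bar7.0: B3/E4 P4 untreated
  R8 @ bar7.0: penult P4 not 3rd/6th

No (5 violations)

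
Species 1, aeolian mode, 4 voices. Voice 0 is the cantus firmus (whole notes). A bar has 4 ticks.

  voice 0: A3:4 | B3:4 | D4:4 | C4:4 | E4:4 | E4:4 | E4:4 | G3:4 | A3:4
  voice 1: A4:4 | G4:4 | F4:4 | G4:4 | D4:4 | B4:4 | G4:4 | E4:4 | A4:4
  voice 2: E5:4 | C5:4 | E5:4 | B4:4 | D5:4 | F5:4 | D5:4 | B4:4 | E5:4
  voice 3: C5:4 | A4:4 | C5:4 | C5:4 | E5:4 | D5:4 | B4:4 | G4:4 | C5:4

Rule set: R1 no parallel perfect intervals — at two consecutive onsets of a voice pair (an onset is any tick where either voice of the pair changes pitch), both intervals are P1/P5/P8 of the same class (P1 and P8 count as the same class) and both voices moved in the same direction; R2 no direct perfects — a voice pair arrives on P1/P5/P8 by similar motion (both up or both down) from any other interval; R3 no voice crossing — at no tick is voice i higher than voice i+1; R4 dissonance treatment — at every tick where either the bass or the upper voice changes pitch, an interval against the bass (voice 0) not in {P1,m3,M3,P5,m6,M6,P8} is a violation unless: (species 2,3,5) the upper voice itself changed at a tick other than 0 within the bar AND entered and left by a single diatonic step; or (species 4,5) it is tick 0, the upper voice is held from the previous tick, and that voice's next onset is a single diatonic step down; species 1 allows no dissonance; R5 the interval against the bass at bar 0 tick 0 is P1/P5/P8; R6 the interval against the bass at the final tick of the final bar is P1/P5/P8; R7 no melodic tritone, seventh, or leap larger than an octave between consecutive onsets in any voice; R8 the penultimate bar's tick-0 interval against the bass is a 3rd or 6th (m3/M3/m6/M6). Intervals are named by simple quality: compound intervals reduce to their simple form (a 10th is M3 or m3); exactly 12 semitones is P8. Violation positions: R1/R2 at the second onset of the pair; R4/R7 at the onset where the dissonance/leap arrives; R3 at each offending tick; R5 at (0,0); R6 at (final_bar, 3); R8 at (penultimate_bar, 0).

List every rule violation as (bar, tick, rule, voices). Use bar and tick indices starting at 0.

bar 0: v0=A3 v1=A4 v2=E5 v3=C5 downbeat m3
bar 1: v0=B3 v1=G4 v2=C5 v3=A4 downbeat m7
bar 2: v0=D4 v1=F4 v2=E5 v3=C5 downbeat m7
bar 3: v0=C4 v1=G4 v2=B4 v3=C5 downbeat P8
bar 4: v0=E4 v1=D4 v2=D5 v3=E5 downbeat P8
bar 5: v0=E4 v1=B4 v2=F5 v3=D5 downbeat m7
bar 6: v0=E4 v1=G4 v2=D5 v3=B4 downbeat P5
bar 7: v0=G3 v1=E4 v2=B4 v3=G4 downbeat P8
bar 8: v0=A3 v1=A4 v2=E5 v3=C5 downbeat m3
  -> R3 @ bar 0 tick 0 v(2, 3): E5 above C5
  -> R5 @ bar 0 tick 0 v(0, 3): opens on m3
  -> R3 @ bar 0 tick 1 v(2, 3): E5 above C5
  -> R3 @ bar 0 tick 2 v(2, 3): E5 above C5
  -> R3 @ bar 0 tick 3 v(2, 3): E5 above C5
  -> R3 @ bar 1 tick 0 v(2, 3): C5 above A4
  -> R4 @ bar 1 tick 0 v(0, 2): B3/C5 m2 untreated
  -> R4 @ bar 1 tick 0 v(0, 3): B3/A4 m7 untreated
  -> R3 @ bar 1 tick 1 v(2, 3): C5 above A4
  -> R3 @ bar 1 tick 2 v(2, 3): C5 above A4
  -> R3 @ bar 1 tick 3 v(2, 3): C5 above A4
  -> R3 @ bar 2 tick 0 v(2, 3): E5 above C5
  -> R4 @ bar 2 tick 0 v(0, 2): D4/E5 M2 untreated
  -> R4 @ bar 2 tick 0 v(0, 3): D4/C5 m7 untreated
  -> R3 @ bar 2 tick 1 v(2, 3): E5 above C5
  -> R3 @ bar 2 tick 2 v(2, 3): E5 above C5
  -> R3 @ bar 2 tick 3 v(2, 3): E5 above C5
  -> R4 @ bar 3 tick 0 v(0, 2): C4/B4 M7 untreated
  -> R1 @ bar 4 tick 0 v(0, 3): C4/C5 P8 -> E4/E5 P8 similar
  -> R3 @ bar 4 tick 0 v(0, 1): E4 above D4
  -> R4 @ bar 4 tick 0 v(0, 1): E4/D4 M2 untreated
  -> R4 @ bar 4 tick 0 v(0, 2): E4/D5 m7 untreated
  -> R3 @ bar 4 tick 1 v(0, 1): E4 above D4
  -> R3 @ bar 4 tick 2 v(0, 1): E4 above D4
  -> R3 @ bar 4 tick 3 v(0, 1): E4 above D4
  -> R3 @ bar 5 tick 0 v(2, 3): F5 above D5
  -> R4 @ bar 5 tick 0 v(0, 2): E4/F5 m2 untreated
  -> R4 @ bar 5 tick 0 v(0, 3): E4/D5 m7 untreated
  -> R3 @ bar 5 tick 1 v(2, 3): F5 above D5
  -> R3 @ bar 5 tick 2 v(2, 3): F5 above D5
  -> R3 @ bar 5 tick 3 v(2, 3): F5 above D5
  -> R2 @ bar 6 tick 0 v(1, 2): B4/F5 TT -> G4/D5 P5 similar
  -> R3 @ bar 6 tick 0 v(2, 3): D5 above B4
  -> R4 @ bar 6 tick 0 v(0, 2): E4/D5 m7 untreated
  -> R3 @ bar 6 tick 1 v(2, 3): D5 above B4
  -> R3 @ bar 6 tick 2 v(2, 3): D5 above B4
  -> R3 @ bar 6 tick 3 v(2, 3): D5 above B4
  -> R1 @ bar 7 tick 0 v(1, 2): G4/D5 P5 -> E4/B4 P5 similar
  -> R2 @ bar 7 tick 0 v(0, 3): E4/B4 P5 -> G3/G4 P8 similar
  -> R3 @ bar 7 tick 0 v(2, 3): B4 above G4
  -> R8 @ bar 7 tick 0 v(0, 3): penult P8 not 3rd/6th
  -> R3 @ bar 7 tick 1 v(2, 3): B4 above G4
  -> R3 @ bar 7 tick 2 v(2, 3): B4 above G4
  -> R3 @ bar 7 tick 3 v(2, 3): B4 above G4
  -> R1 @ bar 8 tick 0 v(1, 2): E4/B4 P5 -> A4/E5 P5 similar
  -> R2 @ bar 8 tick 0 v(0, 1): G3/E4 M6 -> A3/A4 P8 similar
  -> R2 @ bar 8 tick 0 v(0, 2): G3/B4 M3 -> A3/E5 P5 similar
  -> R3 @ bar 8 tick 0 v(2, 3): E5 above C5
  -> R3 @ bar 8 tick 1 v(2, 3): E5 above C5
  -> R3 @ bar 8 tick 2 v(2, 3): E5 above C5
  -> R3 @ bar 8 tick 3 v(2, 3): E5 above C5
  -> R6 @ bar 8 tick 3 v(0, 3): closes on m3

(0, 0, R3, (2, 3))
(0, 0, R5, (0, 3))
(0, 1, R3, (2, 3))
(0, 2, R3, (2, 3))
(0, 3, R3, (2, 3))
(1, 0, R3, (2, 3))
(1, 0, R4, (0, 2))
(1, 0, R4, (0, 3))
(1, 1, R3, (2, 3))
(1, 2, R3, (2, 3))
(1, 3, R3, (2, 3))
(2, 0, R3, (2, 3))
(2, 0, R4, (0, 2))
(2, 0, R4, (0, 3))
(2, 1, R3, (2, 3))
(2, 2, R3, (2, 3))
(2, 3, R3, (2, 3))
(3, 0, R4, (0, 2))
(4, 0, R1, (0, 3))
(4, 0, R3, (0, 1))
(4, 0, R4, (0, 1))
(4, 0, R4, (0, 2))
(4, 1, R3, (0, 1))
(4, 2, R3, (0, 1))
(4, 3, R3, (0, 1))
(5, 0, R3, (2, 3))
(5, 0, R4, (0, 2))
(5, 0, R4, (0, 3))
(5, 1, R3, (2, 3))
(5, 2, R3, (2, 3))
(5, 3, R3, (2, 3))
(6, 0, R2, (1, 2))
(6, 0, R3, (2, 3))
(6, 0, R4, (0, 2))
(6, 1, R3, (2, 3))
(6, 2, R3, (2, 3))
(6, 3, R3, (2, 3))
(7, 0, R1, (1, 2))
(7, 0, R2, (0, 3))
(7, 0, R3, (2, 3))
(7, 0, R8, (0, 3))
(7, 1, R3, (2, 3))
(7, 2, R3, (2, 3))
(7, 3, R3, (2, 3))
(8, 0, R1, (1, 2))
(8, 0, R2, (0, 1))
(8, 0, R2, (0, 2))
(8, 0, R3, (2, 3))
(8, 1, R3, (2, 3))
(8, 2, R3, (2, 3))
(8, 3, R3, (2, 3))
(8, 3, R6, (0, 3))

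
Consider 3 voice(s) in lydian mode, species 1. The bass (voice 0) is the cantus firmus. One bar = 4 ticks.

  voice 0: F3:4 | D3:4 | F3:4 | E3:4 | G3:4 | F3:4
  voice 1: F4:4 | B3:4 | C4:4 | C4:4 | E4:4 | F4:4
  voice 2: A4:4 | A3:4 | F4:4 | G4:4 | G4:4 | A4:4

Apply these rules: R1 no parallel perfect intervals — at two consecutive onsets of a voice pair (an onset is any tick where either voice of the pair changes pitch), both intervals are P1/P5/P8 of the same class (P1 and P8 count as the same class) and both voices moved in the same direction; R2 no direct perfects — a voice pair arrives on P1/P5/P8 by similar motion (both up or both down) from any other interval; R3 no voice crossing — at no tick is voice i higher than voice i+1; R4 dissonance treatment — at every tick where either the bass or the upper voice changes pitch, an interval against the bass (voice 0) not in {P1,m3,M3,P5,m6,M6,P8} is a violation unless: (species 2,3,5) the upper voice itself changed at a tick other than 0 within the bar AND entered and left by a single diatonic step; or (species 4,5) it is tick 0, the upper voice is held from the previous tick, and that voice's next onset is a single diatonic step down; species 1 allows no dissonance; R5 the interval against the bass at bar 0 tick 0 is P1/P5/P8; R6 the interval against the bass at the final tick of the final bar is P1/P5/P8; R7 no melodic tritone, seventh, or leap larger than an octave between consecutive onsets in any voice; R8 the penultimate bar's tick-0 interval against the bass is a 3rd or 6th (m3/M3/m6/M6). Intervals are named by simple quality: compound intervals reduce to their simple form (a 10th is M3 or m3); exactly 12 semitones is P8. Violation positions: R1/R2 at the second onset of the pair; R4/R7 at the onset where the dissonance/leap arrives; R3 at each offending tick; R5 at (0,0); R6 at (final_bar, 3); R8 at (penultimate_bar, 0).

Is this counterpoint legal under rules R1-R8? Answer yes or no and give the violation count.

No (11 violations)

bar 0: v0=F3 v1=F4 v2=A4 (M3)
bar 1: v0=D3 v1=B3 v2=A3 (P5)
bar 2: v0=F3 v1=C4 v2=F4 (P8)
bar 3: v0=E3 v1=C4 v2=G4 (m3)
bar 4: v0=G3 v1=E4 v2=G4 (P8)
bar 5: v0=F3 v1=F4 v2=A4 (M3)
  R5 @ bar0.0: opens on M3
  R2 @ bar1.0: F3/A4 M3 -> D3/A3 P5 similar
  R3 @ bar1.0: B3 above A3
  R7 @ bar1.0: F4->B3 leap 6st
  R3 @ bar1.1: B3 above A3
  R3 @ bar1.2: B3 above A3
  R3 @ bar1.3: B3 above A3
  R2 @ bar2.0: D3/B3 M6 -> F3/C4 P5 similar
  R2 @ bar2.0: D3/A3 P5 -> F3/F4 P8 similar
  R8 @ bar4.0: penult P8 not 3rd/6th
  R6 @ bar5.3: closes on M3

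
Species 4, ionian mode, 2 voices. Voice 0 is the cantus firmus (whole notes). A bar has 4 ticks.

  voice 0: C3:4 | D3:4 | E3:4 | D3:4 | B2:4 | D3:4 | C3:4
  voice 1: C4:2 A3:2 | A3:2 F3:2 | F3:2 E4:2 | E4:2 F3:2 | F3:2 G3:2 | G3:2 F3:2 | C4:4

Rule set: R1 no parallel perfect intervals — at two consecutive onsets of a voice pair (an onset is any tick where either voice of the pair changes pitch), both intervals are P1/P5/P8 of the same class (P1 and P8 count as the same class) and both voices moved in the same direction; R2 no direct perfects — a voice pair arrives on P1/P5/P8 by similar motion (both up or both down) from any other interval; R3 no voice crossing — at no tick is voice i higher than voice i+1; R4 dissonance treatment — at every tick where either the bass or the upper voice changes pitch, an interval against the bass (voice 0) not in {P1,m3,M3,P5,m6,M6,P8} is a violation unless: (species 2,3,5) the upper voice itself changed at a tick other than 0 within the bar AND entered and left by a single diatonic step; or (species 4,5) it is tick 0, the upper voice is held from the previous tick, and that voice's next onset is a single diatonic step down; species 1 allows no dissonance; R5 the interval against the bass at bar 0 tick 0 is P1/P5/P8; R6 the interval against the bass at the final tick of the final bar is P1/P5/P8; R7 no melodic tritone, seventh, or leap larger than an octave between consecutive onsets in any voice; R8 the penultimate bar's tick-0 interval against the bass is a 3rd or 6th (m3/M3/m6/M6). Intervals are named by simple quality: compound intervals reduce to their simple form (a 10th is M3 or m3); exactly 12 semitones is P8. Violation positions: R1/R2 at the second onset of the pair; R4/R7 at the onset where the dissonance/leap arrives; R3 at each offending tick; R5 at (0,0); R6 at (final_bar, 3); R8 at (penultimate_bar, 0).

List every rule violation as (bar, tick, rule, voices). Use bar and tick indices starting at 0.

(2, 0, R4, (0, 1))
(2, 2, R7, (1,))
(3, 0, R4, (0, 1))
(3, 2, R7, (1,))
(4, 0, R4, (0, 1))
(5, 0, R8, (0, 1))

bar 0: v0=C3 v1=C4 downbeat P8
bar 1: v0=D3 v1=A3 downbeat P5
bar 2: v0=E3 v1=F3 downbeat m2
bar 3: v0=D3 v1=E4 downbeat M2
bar 4: v0=B2 v1=F3 downbeat TT
bar 5: v0=D3 v1=G3 downbeat P4
bar 6: v0=C3 v1=C4 downbeat P8
  -> R4 @ bar 2 tick 0 v(0, 1): E3/F3 m2 untreated
  -> R7 @ bar 2 tick 2 v(1,): F3->E4 leap 11st
  -> R4 @ bar 3 tick 0 v(0, 1): D3/E4 M2 untreated
  -> R7 @ bar 3 tick 2 v(1,): E4->F3 leap 11st
  -> R4 @ bar 4 tick 0 v(0, 1): B2/F3 TT untreated
  -> R8 @ bar 5 tick 0 v(0, 1): penult P4 not 3rd/6th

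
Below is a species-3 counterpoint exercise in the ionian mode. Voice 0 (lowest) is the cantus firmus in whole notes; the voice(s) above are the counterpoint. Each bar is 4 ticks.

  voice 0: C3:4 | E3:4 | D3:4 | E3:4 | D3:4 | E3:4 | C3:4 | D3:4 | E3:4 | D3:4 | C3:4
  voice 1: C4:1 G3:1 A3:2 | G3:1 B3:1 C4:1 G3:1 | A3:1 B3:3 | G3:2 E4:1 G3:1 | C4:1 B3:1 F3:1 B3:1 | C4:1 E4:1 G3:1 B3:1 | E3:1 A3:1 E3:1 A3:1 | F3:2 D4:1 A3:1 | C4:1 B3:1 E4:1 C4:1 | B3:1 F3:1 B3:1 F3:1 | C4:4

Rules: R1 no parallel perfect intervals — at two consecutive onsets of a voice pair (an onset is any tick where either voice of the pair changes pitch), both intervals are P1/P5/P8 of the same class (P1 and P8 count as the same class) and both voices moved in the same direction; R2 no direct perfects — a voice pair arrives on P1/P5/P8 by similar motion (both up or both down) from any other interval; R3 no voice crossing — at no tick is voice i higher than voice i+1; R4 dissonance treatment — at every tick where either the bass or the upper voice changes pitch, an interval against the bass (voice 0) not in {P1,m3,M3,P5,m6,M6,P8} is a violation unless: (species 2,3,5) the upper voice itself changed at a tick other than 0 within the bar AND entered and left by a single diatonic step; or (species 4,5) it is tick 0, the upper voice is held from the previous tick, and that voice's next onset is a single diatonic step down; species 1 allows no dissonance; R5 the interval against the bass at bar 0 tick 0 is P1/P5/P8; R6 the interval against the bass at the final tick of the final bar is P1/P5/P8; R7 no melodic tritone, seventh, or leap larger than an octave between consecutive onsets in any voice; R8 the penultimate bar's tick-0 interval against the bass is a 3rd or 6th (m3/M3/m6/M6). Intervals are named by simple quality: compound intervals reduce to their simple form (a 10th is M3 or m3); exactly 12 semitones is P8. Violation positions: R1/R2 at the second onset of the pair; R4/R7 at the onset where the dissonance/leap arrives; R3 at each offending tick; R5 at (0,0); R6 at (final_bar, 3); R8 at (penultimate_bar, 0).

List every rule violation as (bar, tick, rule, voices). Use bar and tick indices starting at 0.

bar 0: v0=C3 v1=C4 downbeat P8
bar 1: v0=E3 v1=G3 downbeat m3
bar 2: v0=D3 v1=A3 downbeat P5
bar 3: v0=E3 v1=G3 downbeat m3
bar 4: v0=D3 v1=C4 downbeat m7
bar 5: v0=E3 v1=C4 downbeat m6
bar 6: v0=C3 v1=E3 downbeat M3
bar 7: v0=D3 v1=F3 downbeat m3
bar 8: v0=E3 v1=C4 downbeat m6
bar 9: v0=D3 v1=B3 downbeat M6
bar 10: v0=C3 v1=C4 downbeat P8
  -> R4 @ bar 4 tick 0 v(0, 1): D3/C4 m7 untreated
  -> R7 @ bar 4 tick 2 v(1,): B3->F3 leap 6st
  -> R7 @ bar 4 tick 3 v(1,): F3->B3 leap 6st
  -> R7 @ bar 9 tick 1 v(1,): B3->F3 leap 6st
  -> R7 @ bar 9 tick 2 v(1,): F3->B3 leap 6st
  -> R7 @ bar 9 tick 3 v(1,): B3->F3 leap 6st

(4, 0, R4, (0, 1))
(4, 2, R7, (1,))
(4, 3, R7, (1,))
(9, 1, R7, (1,))
(9, 2, R7, (1,))
(9, 3, R7, (1,))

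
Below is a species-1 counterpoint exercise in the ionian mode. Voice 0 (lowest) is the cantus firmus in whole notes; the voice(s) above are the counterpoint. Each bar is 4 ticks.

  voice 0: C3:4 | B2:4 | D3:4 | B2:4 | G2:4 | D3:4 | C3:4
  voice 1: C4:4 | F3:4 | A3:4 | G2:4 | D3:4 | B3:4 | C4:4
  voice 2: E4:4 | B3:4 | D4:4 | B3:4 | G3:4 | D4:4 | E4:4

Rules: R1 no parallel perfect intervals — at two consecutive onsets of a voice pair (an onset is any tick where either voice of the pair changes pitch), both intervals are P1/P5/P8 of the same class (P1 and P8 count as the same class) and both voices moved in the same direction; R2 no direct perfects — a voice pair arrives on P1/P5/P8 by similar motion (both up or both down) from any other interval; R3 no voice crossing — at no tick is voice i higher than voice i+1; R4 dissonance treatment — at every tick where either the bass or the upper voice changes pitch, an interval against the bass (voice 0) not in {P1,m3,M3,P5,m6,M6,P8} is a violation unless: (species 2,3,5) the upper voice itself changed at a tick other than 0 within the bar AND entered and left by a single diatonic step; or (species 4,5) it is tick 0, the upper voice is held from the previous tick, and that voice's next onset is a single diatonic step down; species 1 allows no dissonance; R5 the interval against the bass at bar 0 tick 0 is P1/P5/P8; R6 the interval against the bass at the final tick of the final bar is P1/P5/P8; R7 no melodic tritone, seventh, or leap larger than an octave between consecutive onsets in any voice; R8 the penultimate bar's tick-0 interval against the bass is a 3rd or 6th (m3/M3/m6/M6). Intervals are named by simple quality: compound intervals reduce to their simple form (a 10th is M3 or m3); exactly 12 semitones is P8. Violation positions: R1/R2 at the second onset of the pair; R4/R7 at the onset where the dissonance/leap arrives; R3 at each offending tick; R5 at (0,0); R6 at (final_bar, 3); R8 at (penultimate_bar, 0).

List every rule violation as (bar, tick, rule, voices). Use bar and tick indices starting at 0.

(0, 0, R5, (0, 2))
(1, 0, R2, (0, 2))
(1, 0, R4, (0, 1))
(2, 0, R1, (0, 2))
(2, 0, R2, (0, 1))
(3, 0, R1, (0, 2))
(3, 0, R3, (0, 1))
(3, 0, R7, (1,))
(3, 1, R3, (0, 1))
(3, 2, R3, (0, 1))
(3, 3, R3, (0, 1))
(4, 0, R1, (0, 2))
(5, 0, R1, (0, 2))
(5, 0, R8, (0, 2))
(6, 3, R6, (0, 2))

bar 0: v0=C3 v1=C4 v2=E4 downbeat M3
bar 1: v0=B2 v1=F3 v2=B3 downbeat P8
bar 2: v0=D3 v1=A3 v2=D4 downbeat P8
bar 3: v0=B2 v1=G2 v2=B3 downbeat P8
bar 4: v0=G2 v1=D3 v2=G3 downbeat P8
bar 5: v0=D3 v1=B3 v2=D4 downbeat P8
bar 6: v0=C3 v1=C4 v2=E4 downbeat M3
  -> R5 @ bar 0 tick 0 v(0, 2): opens on M3
  -> R2 @ bar 1 tick 0 v(0, 2): C3/E4 M3 -> B2/B3 P8 similar
  -> R4 @ bar 1 tick 0 v(0, 1): B2/F3 TT untreated
  -> R1 @ bar 2 tick 0 v(0, 2): B2/B3 P8 -> D3/D4 P8 similar
  -> R2 @ bar 2 tick 0 v(0, 1): B2/F3 TT -> D3/A3 P5 similar
  -> R1 @ bar 3 tick 0 v(0, 2): D3/D4 P8 -> B2/B3 P8 similar
  -> R3 @ bar 3 tick 0 v(0, 1): B2 above G2
  -> R7 @ bar 3 tick 0 v(1,): A3->G2 leap 14st
  -> R3 @ bar 3 tick 1 v(0, 1): B2 above G2
  -> R3 @ bar 3 tick 2 v(0, 1): B2 above G2
  -> R3 @ bar 3 tick 3 v(0, 1): B2 above G2
  -> R1 @ bar 4 tick 0 v(0, 2): B2/B3 P8 -> G2/G3 P8 similar
  -> R1 @ bar 5 tick 0 v(0, 2): G2/G3 P8 -> D3/D4 P8 similar
  -> R8 @ bar 5 tick 0 v(0, 2): penult P8 not 3rd/6th
  -> R6 @ bar 6 tick 3 v(0, 2): closes on M3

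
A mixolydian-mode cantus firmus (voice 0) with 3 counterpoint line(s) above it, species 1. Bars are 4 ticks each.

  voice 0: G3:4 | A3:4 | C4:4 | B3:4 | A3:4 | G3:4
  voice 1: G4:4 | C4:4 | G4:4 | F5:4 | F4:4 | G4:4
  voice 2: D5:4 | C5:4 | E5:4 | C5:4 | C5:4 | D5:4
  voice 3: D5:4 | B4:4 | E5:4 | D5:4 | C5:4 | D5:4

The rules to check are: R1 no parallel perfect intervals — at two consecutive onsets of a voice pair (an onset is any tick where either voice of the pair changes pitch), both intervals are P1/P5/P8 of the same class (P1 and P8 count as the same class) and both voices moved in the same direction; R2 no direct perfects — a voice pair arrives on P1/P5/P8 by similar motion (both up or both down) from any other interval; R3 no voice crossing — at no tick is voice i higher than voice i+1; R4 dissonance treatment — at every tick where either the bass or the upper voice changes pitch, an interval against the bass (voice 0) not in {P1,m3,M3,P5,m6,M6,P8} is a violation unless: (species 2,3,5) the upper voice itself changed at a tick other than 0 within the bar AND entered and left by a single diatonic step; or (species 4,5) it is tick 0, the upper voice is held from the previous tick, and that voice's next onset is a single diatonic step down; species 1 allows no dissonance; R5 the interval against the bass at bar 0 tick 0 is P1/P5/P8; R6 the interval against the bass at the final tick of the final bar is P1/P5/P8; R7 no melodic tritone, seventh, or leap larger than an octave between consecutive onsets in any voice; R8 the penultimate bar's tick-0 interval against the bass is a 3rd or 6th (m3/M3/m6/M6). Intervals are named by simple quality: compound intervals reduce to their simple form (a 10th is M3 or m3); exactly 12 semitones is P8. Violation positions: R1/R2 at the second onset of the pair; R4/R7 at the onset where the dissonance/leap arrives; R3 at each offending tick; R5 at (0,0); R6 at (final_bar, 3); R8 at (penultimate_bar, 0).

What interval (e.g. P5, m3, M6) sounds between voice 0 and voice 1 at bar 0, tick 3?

voice 0=G3 voice 1=G4 -> P8

P8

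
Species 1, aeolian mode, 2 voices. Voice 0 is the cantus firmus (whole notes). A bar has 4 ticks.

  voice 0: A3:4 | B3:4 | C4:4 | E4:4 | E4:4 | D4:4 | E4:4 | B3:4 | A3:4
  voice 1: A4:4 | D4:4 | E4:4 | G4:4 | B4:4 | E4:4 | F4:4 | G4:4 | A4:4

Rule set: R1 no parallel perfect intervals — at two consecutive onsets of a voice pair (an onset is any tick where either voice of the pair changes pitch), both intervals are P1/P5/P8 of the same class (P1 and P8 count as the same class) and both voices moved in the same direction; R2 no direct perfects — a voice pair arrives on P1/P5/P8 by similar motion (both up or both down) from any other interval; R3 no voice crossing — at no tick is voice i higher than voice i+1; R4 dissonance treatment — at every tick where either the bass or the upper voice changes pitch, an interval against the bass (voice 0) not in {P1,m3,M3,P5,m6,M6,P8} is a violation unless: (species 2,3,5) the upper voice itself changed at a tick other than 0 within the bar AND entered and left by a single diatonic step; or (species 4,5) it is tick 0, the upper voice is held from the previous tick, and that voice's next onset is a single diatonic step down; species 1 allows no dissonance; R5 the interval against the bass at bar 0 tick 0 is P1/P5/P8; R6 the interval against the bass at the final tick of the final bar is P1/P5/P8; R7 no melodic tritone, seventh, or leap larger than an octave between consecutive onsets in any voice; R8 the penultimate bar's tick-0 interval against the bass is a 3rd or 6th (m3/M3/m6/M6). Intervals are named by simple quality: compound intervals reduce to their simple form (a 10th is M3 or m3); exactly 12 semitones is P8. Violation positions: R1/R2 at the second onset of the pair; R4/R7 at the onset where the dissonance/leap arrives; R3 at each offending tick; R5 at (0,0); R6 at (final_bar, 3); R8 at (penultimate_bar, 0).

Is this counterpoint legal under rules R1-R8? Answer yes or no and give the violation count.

No (2 violations)

bar 0: v0=A3 v1=A4 (P8)
bar 1: v0=B3 v1=D4 (m3)
bar 2: v0=C4 v1=E4 (M3)
bar 3: v0=E4 v1=G4 (m3)
bar 4: v0=E4 v1=B4 (P5)
bar 5: v0=D4 v1=E4 (M2)
bar 6: v0=E4 v1=F4 (m2)
bar 7: v0=B3 v1=G4 (m6)
bar 8: v0=A3 v1=A4 (P8)
  R4 @ bar5.0: D4/E4 M2 untreated
  R4 @ bar6.0: E4/F4 m2 untreated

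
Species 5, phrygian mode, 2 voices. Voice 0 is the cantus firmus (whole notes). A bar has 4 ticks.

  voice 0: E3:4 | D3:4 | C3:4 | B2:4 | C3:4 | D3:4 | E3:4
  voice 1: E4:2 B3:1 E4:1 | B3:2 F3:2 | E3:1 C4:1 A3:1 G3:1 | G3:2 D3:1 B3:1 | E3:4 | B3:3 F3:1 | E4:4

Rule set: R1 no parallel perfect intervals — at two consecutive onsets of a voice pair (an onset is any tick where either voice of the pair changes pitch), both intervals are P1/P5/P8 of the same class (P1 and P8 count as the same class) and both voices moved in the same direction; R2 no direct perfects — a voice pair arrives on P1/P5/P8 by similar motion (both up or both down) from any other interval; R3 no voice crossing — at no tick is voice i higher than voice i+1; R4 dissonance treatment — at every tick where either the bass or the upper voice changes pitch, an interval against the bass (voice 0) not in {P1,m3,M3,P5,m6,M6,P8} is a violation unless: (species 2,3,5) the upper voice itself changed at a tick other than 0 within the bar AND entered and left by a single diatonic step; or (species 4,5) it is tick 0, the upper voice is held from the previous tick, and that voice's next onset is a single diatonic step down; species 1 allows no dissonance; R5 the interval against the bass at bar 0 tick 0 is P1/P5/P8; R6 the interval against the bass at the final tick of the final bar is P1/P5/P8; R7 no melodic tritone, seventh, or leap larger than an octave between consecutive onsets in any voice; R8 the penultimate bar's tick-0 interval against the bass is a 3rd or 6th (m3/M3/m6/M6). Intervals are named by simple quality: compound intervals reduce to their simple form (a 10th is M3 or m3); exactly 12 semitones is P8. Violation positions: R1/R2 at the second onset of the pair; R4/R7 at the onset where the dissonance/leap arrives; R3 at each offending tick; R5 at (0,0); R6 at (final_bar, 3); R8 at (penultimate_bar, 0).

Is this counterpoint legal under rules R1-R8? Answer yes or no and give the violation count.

No (4 violations)

bar 0: v0=E3 v1=E4 (P8)
bar 1: v0=D3 v1=B3 (M6)
bar 2: v0=C3 v1=E3 (M3)
bar 3: v0=B2 v1=G3 (m6)
bar 4: v0=C3 v1=E3 (M3)
bar 5: v0=D3 v1=B3 (M6)
bar 6: v0=E3 v1=E4 (P8)
  R7 @ bar1.2: B3->F3 leap 6st
  R7 @ bar5.3: B3->F3 leap 6st
  R2 @ bar6.0: D3/F3 m3 -> E3/E4 P8 similar
  R7 @ bar6.0: F3->E4 leap 11st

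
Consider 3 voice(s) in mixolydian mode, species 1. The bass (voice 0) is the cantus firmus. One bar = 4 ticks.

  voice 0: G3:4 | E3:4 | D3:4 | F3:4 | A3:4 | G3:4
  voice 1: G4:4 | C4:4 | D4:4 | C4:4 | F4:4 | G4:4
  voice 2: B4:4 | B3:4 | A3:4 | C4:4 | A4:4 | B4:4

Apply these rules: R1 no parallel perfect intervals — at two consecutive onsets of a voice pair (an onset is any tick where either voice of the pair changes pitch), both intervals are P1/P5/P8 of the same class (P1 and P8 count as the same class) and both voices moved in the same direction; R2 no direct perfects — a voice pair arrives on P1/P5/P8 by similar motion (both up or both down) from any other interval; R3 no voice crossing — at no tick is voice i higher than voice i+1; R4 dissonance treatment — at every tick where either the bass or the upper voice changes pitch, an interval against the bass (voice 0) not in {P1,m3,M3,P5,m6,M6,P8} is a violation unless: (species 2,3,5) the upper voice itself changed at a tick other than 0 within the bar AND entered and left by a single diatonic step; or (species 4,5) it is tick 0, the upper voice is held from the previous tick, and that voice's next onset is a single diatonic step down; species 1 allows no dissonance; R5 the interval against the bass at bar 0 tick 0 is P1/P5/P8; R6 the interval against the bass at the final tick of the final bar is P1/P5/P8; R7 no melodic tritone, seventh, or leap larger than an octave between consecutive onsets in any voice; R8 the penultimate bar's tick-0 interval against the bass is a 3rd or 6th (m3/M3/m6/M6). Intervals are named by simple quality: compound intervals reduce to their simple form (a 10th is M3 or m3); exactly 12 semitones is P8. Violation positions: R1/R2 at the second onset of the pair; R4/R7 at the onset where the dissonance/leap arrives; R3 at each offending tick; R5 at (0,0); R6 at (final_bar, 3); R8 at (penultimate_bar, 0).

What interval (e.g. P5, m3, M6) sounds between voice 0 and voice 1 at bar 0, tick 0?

voice 0=G3 voice 1=G4 -> P8

P8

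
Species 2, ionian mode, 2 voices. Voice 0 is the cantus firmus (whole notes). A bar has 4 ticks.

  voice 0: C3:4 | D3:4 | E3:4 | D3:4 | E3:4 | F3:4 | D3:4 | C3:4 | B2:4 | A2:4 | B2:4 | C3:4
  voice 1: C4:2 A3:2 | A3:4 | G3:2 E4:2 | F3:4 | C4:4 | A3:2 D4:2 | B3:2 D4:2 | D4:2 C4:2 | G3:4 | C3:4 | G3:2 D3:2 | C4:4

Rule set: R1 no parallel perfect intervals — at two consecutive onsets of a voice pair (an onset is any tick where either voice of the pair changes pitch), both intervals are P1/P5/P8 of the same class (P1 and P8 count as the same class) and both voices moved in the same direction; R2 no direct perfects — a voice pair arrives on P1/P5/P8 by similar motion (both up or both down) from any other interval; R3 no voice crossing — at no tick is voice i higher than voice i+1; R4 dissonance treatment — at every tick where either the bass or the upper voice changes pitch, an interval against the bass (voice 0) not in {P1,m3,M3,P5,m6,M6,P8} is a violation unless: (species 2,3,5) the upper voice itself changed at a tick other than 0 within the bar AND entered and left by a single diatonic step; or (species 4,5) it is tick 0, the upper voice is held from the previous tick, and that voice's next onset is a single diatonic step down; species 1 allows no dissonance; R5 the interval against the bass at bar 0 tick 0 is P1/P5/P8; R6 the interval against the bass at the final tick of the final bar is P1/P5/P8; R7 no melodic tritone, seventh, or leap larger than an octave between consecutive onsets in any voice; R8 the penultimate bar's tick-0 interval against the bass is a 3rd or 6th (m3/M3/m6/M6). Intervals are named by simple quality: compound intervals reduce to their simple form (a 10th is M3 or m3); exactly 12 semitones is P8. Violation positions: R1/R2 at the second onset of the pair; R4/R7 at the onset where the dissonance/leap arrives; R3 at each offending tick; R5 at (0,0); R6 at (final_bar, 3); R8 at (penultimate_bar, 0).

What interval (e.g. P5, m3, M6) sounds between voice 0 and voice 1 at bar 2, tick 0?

m3

voice 0=E3 voice 1=G3 -> m3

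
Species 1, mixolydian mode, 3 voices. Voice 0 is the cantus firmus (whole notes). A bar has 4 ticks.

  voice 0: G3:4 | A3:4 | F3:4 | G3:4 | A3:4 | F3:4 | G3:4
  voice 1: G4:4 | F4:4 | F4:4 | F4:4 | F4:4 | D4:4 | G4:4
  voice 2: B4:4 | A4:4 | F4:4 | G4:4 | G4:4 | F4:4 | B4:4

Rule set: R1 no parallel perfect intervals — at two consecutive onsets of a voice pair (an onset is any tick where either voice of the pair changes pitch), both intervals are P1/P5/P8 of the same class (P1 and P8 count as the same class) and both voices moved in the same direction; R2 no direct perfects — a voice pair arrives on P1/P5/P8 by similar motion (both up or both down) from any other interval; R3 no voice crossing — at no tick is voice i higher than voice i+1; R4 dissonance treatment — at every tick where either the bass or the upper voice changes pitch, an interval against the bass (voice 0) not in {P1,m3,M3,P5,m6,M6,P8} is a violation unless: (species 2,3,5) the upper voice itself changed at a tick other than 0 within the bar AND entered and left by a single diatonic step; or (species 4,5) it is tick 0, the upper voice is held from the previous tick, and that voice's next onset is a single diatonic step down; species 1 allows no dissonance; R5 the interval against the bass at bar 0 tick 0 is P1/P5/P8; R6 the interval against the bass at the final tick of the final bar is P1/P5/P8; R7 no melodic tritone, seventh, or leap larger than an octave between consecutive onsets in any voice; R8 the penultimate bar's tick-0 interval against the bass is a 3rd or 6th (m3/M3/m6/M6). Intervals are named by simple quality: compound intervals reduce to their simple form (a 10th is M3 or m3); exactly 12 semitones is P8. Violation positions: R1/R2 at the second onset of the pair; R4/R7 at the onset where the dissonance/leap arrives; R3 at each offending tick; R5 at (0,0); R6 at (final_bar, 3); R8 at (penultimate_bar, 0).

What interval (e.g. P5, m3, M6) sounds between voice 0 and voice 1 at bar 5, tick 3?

voice 0=F3 voice 1=D4 -> M6

M6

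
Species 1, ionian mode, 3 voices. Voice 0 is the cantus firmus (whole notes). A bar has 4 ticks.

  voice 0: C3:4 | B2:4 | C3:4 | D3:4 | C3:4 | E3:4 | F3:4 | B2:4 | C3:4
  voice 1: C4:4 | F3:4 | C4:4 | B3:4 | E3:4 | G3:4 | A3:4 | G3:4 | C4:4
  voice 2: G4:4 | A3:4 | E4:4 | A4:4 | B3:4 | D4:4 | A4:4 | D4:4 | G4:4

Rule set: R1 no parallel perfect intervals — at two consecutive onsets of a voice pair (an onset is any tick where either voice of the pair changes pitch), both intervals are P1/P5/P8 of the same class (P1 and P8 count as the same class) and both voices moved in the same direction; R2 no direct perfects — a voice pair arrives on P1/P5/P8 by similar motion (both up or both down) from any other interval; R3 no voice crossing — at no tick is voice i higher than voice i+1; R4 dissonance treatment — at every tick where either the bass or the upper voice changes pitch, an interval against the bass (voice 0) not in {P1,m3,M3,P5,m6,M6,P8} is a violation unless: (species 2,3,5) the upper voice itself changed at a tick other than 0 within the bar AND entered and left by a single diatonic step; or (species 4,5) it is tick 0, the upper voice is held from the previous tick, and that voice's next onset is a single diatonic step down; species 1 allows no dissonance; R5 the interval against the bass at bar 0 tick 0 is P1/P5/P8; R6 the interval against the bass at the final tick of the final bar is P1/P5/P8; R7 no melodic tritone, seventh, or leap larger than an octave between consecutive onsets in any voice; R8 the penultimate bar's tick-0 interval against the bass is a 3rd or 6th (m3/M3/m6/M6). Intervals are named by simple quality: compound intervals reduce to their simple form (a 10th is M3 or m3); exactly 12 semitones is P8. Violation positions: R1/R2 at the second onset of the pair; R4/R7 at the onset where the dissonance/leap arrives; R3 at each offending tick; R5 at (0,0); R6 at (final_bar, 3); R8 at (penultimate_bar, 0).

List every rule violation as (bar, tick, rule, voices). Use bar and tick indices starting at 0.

bar 0: v0=C3 v1=C4 v2=G4 downbeat P5
bar 1: v0=B2 v1=F3 v2=A3 downbeat m7
bar 2: v0=C3 v1=C4 v2=E4 downbeat M3
bar 3: v0=D3 v1=B3 v2=A4 downbeat P5
bar 4: v0=C3 v1=E3 v2=B3 downbeat M7
bar 5: v0=E3 v1=G3 v2=D4 downbeat m7
bar 6: v0=F3 v1=A3 v2=A4 downbeat M3
bar 7: v0=B2 v1=G3 v2=D4 downbeat m3
bar 8: v0=C3 v1=C4 v2=G4 downbeat P5
  -> R4 @ bar 1 tick 0 v(0, 1): B2/F3 TT untreated
  -> R4 @ bar 1 tick 0 v(0, 2): B2/A3 m7 untreated
  -> R7 @ bar 1 tick 0 v(2,): G4->A3 leap 10st
  -> R2 @ bar 2 tick 0 v(0, 1): B2/F3 TT -> C3/C4 P8 similar
  -> R2 @ bar 3 tick 0 v(0, 2): C3/E4 M3 -> D3/A4 P5 similar
  -> R2 @ bar 4 tick 0 v(1, 2): B3/A4 m7 -> E3/B3 P5 similar
  -> R4 @ bar 4 tick 0 v(0, 2): C3/B3 M7 untreated
  -> R7 @ bar 4 tick 0 v(2,): A4->B3 leap 10st
  -> R1 @ bar 5 tick 0 v(1, 2): E3/B3 P5 -> G3/D4 P5 similar
  -> R4 @ bar 5 tick 0 v(0, 2): E3/D4 m7 untreated
  -> R2 @ bar 6 tick 0 v(1, 2): G3/D4 P5 -> A3/A4 P8 similar
  -> R2 @ bar 7 tick 0 v(1, 2): A3/A4 P8 -> G3/D4 P5 similar
  -> R7 @ bar 7 tick 0 v(0,): F3->B2 leap 6st
  -> R1 @ bar 8 tick 0 v(1, 2): G3/D4 P5 -> C4/G4 P5 similar
  -> R2 @ bar 8 tick 0 v(0, 1): B2/G3 m6 -> C3/C4 P8 similar
  -> R2 @ bar 8 tick 0 v(0, 2): B2/D4 m3 -> C3/G4 P5 similar

(1, 0, R4, (0, 1))
(1, 0, R4, (0, 2))
(1, 0, R7, (2,))
(2, 0, R2, (0, 1))
(3, 0, R2, (0, 2))
(4, 0, R2, (1, 2))
(4, 0, R4, (0, 2))
(4, 0, R7, (2,))
(5, 0, R1, (1, 2))
(5, 0, R4, (0, 2))
(6, 0, R2, (1, 2))
(7, 0, R2, (1, 2))
(7, 0, R7, (0,))
(8, 0, R1, (1, 2))
(8, 0, R2, (0, 1))
(8, 0, R2, (0, 2))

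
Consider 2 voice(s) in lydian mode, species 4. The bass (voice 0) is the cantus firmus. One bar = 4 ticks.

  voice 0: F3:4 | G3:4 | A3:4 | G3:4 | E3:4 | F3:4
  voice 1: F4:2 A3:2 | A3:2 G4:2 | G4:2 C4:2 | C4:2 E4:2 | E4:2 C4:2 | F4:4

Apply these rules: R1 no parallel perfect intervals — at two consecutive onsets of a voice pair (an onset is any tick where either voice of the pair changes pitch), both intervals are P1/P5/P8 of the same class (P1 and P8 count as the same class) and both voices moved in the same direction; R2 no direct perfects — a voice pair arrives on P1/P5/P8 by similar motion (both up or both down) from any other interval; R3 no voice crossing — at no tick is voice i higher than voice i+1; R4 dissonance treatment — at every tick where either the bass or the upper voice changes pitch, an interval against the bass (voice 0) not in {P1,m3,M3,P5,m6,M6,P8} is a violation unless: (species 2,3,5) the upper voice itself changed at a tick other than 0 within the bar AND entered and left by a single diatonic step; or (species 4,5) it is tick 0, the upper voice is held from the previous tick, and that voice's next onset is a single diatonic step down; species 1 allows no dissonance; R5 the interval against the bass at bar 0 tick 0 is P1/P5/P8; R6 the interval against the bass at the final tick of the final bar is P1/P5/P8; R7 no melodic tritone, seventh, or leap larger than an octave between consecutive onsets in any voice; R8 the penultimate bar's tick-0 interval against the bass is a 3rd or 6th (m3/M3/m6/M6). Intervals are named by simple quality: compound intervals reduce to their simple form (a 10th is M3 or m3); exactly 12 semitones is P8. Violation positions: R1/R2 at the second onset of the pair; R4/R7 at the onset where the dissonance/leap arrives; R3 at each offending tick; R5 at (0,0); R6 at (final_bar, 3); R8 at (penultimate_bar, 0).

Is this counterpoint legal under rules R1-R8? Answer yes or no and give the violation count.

No (6 violations)

bar 0: v0=F3 v1=F4 (P8)
bar 1: v0=G3 v1=A3 (M2)
bar 2: v0=A3 v1=G4 (m7)
bar 3: v0=G3 v1=C4 (P4)
bar 4: v0=E3 v1=E4 (P8)
bar 5: v0=F3 v1=F4 (P8)
  R4 @ bar1.0: G3/A3 M2 untreated
  R7 @ bar1.2: A3->G4 leap 10st
  R4 @ bar2.0: A3/G4 m7 untreated
  R4 @ bar3.0: G3/C4 P4 untreated
  R8 @ bar4.0: penult P8 not 3rd/6th
  R2 @ bar5.0: E3/C4 m6 -> F3/F4 P8 similar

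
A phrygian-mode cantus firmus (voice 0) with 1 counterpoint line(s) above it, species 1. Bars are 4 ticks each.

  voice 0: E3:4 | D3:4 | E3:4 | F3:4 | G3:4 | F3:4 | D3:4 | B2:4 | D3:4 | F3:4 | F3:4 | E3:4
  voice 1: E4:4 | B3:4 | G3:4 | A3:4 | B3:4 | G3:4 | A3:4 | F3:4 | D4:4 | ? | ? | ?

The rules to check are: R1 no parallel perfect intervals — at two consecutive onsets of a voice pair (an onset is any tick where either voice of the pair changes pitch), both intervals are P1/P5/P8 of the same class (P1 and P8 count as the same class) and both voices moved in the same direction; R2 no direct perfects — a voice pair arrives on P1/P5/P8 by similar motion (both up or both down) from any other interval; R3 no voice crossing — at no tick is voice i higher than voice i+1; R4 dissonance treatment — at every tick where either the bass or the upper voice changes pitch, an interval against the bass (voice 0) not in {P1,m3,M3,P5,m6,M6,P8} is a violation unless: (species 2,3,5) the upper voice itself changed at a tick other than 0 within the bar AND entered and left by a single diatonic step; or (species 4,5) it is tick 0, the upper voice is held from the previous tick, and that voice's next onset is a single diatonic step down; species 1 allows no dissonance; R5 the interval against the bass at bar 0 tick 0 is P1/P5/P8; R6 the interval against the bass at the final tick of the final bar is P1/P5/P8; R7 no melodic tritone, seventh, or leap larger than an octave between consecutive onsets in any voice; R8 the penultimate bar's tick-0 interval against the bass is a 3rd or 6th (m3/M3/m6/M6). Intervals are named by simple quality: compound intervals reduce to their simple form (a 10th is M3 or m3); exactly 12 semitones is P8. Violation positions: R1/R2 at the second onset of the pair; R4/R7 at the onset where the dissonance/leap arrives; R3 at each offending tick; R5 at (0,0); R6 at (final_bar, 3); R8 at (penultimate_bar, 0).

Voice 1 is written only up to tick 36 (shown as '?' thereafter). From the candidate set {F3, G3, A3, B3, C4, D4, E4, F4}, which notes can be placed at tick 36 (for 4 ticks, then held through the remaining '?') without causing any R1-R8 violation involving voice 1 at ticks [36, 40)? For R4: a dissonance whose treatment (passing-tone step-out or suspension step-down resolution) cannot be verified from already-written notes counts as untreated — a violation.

F3: legal
G3: violates R4
A3: legal
B3: violates R4
C4: legal
D4: legal
E4: violates R4
F4: violates R1

{A3, C4, D4, F3}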